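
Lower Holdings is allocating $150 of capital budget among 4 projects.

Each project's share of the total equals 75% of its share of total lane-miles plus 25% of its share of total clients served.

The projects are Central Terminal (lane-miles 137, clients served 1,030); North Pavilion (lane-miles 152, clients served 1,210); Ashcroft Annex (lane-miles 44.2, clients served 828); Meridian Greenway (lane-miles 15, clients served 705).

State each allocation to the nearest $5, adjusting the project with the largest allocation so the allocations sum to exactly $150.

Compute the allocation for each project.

Central Terminal: $55 · North Pavilion: $60 · Ashcroft Annex: $25 · Meridian Greenway: $10

Lane-miles total 348.2; clients served total 3,773.
Composite weights (75% lane-miles + 25% clients served): Central Terminal 0.3633; North Pavilion 0.4076; Ashcroft Annex 0.1501; Meridian Greenway 0.0790.
Proportional shares: Central Terminal 54.50; North Pavilion 61.14; Ashcroft Annex 22.51; Meridian Greenway 11.85.
After rounding ($5): Central Terminal $55; North Pavilion $60; Ashcroft Annex $25; Meridian Greenway $10. Sum = $150.
Sum already equals the total — no adjustment.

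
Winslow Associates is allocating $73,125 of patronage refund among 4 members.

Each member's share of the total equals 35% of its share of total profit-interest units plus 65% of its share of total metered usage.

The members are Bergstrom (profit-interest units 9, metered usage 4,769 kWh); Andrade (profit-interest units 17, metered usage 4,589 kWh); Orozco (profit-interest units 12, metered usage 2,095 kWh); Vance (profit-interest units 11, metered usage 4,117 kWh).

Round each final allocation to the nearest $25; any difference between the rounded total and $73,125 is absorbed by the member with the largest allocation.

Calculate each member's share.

Bergstrom: $19,250; Andrade: $22,875; Orozco: $12,675; Vance: $18,325

Totals — profit-interest units 49, metered usage 15,570.
Blended shares (35% profit-interest units + 65% metered usage): Bergstrom 0.2634; Andrade 0.3130; Orozco 0.1732; Vance 0.2504.
Unrounded shares: Bergstrom 19,259.44; Andrade 22,888.51; Orozco 12,663.36; Vance 18,313.69.
Rounded to nearest $25: Bergstrom $19,250; Andrade $22,900; Orozco $12,675; Vance $18,325. Sum = $73,150.
Difference $73,125 − $73,150 = −$25 applied to largest allocation (Andrade): Andrade becomes $22,875.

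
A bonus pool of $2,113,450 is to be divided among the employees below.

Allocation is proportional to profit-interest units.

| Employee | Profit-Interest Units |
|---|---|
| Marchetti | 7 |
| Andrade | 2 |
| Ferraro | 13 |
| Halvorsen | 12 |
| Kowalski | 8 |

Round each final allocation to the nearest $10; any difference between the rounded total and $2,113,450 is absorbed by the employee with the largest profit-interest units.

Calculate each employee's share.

Profit-interest units total: 42.
Unrounded shares: Marchetti 7/42 × $2,113,450 = 352,241.67; Andrade 2/42 × $2,113,450 = 100,640.48; Ferraro 13/42 × $2,113,450 = 654,163.10; Halvorsen 12/42 × $2,113,450 = 603,842.86; Kowalski 8/42 × $2,113,450 = 402,561.90.
After rounding ($10): Marchetti $352,240; Andrade $100,640; Ferraro $654,160; Halvorsen $603,840; Kowalski $402,560. Sum = $2,113,440.
Difference $2,113,450 − $2,113,440 = +$10 applied to largest profit-interest units (Ferraro): Ferraro becomes $654,170.

Marchetti: $352,240 | Andrade: $100,640 | Ferraro: $654,170 | Halvorsen: $603,840 | Kowalski: $402,560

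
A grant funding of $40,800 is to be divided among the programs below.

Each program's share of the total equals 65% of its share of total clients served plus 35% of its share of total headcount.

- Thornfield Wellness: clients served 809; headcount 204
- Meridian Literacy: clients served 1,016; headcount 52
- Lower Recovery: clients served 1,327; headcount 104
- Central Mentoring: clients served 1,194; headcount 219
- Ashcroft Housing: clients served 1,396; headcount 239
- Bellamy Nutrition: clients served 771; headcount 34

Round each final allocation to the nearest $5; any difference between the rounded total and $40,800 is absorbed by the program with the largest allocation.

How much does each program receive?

Thornfield Wellness: $6,715 | Meridian Literacy: $5,010 | Lower Recovery: $7,145 | Central Mentoring: $8,530 | Ashcroft Housing: $9,690 | Bellamy Nutrition: $3,710

Totals — clients served 6,513, headcount 852.
Composite weights (65% clients served + 35% headcount): Thornfield Wellness 0.1645; Meridian Literacy 0.1228; Lower Recovery 0.1752; Central Mentoring 0.2091; Ashcroft Housing 0.2375; Bellamy Nutrition 0.0909.
Raw shares: Thornfield Wellness 6,713.29; Meridian Literacy 5,008.56; Lower Recovery 7,146.45; Central Mentoring 8,532.36; Ashcroft Housing 9,690.09; Bellamy Nutrition 3,709.26.
Rounded to nearest $5: Thornfield Wellness $6,715; Meridian Literacy $5,010; Lower Recovery $7,145; Central Mentoring $8,530; Ashcroft Housing $9,690; Bellamy Nutrition $3,710. Sum = $40,800.
No rounding difference to absorb.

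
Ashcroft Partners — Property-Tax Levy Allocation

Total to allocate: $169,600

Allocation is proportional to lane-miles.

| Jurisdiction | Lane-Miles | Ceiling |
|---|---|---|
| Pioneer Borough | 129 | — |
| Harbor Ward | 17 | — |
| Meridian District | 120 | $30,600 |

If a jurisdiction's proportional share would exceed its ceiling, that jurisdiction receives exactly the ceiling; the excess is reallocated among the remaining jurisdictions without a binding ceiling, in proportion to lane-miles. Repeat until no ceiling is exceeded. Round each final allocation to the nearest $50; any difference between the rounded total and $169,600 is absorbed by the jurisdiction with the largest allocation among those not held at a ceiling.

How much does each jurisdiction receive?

Sum of lane-miles: 266.
Unconstrained shares: Pioneer Borough 82,249.62; Harbor Ward 10,839.10; Meridian District 76,511.28.
Held at cap: Meridian District ($30,600); remaining pool $139,000 reallocated over remaining lane-miles 146.
Shares after redistribution: Pioneer Borough 122,815.07 → $122,800; Harbor Ward 16,184.93 → $16,200.

Pioneer Borough: $122,800 · Harbor Ward: $16,200 · Meridian District: $30,600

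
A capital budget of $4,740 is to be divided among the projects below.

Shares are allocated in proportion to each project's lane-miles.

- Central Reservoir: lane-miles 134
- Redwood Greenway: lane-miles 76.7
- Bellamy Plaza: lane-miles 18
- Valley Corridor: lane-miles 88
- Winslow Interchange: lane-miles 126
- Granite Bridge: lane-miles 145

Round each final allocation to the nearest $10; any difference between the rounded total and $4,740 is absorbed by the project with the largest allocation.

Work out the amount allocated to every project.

Sum of lane-miles: 587.7.
Unrounded shares: Central Reservoir 134/587.7 × $4,740 = 1,080.76; Redwood Greenway 76.7/587.7 × $4,740 = 618.61; Bellamy Plaza 18/587.7 × $4,740 = 145.18; Valley Corridor 88/587.7 × $4,740 = 709.75; Winslow Interchange 126/587.7 × $4,740 = 1,016.23; Granite Bridge 145/587.7 × $4,740 = 1,169.47.
At nearest $10: Central Reservoir $1,080; Redwood Greenway $620; Bellamy Plaza $150; Valley Corridor $710; Winslow Interchange $1,020; Granite Bridge $1,170. Sum = $4,750.
Difference $4,740 − $4,750 = −$10 applied to largest allocation (Granite Bridge): Granite Bridge becomes $1,160.

Central Reservoir: $1,080 | Redwood Greenway: $620 | Bellamy Plaza: $150 | Valley Corridor: $710 | Winslow Interchange: $1,020 | Granite Bridge: $1,160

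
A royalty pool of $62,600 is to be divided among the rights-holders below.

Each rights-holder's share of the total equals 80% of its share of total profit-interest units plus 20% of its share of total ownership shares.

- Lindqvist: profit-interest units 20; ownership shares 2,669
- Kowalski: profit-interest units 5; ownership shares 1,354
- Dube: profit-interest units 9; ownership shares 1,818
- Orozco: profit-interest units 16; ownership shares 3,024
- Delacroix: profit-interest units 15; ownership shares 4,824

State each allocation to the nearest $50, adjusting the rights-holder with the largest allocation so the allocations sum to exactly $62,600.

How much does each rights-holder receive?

Totals — profit-interest units 65, ownership shares 13,689.
Blended shares (80% profit-interest units + 20% ownership shares): Lindqvist 0.2851; Kowalski 0.0813; Dube 0.1373; Orozco 0.2411; Delacroix 0.2551.
Pro-rata amounts: Lindqvist 17,850.31; Kowalski 5,090.68; Dube 8,596.90; Orozco 15,093.14; Delacroix 15,968.97.
At nearest $50: Lindqvist $17,850; Kowalski $5,100; Dube $8,600; Orozco $15,100; Delacroix $15,950. Sum = $62,600.
Rounded total matches; no reconciliation needed.

Lindqvist: $17,850 · Kowalski: $5,100 · Dube: $8,600 · Orozco: $15,100 · Delacroix: $15,950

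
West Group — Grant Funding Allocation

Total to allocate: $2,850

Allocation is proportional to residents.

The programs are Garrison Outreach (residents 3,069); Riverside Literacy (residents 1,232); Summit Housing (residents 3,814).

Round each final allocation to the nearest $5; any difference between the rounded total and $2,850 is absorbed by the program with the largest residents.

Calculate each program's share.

Combined residents = 3,069 + 1,232 + 3,814 = 8,115.
Raw shares: Garrison Outreach 1,077.84; Riverside Literacy 432.68; Summit Housing 1,339.48.
Rounded to nearest $5: Garrison Outreach $1,080; Riverside Literacy $435; Summit Housing $1,340. Sum = $2,855.
Difference $2,850 − $2,855 = −$5 applied to largest residents (Summit Housing): Summit Housing becomes $1,335.

Garrison Outreach: $1,080 | Riverside Literacy: $435 | Summit Housing: $1,335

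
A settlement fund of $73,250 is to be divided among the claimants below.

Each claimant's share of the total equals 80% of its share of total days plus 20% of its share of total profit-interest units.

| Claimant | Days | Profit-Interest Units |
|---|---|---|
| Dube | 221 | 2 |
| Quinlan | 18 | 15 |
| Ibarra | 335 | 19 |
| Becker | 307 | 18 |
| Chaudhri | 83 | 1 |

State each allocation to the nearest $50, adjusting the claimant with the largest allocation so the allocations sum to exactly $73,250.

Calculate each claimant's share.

Totals — days 964, profit-interest units 55.
Composite weights (80% days + 20% profit-interest units): Dube 0.1907; Quinlan 0.0695; Ibarra 0.3471; Becker 0.3202; Chaudhri 0.0725.
Raw shares: Dube 13,966.96; Quinlan 5,089.65; Ibarra 25,425.02; Becker 23,456.58; Chaudhri 5,311.80.
At nearest $50: Dube $13,950; Quinlan $5,100; Ibarra $25,450; Becker $23,450; Chaudhri $5,300. Sum = $73,250.
Rounded total matches; no reconciliation needed.

Dube: $13,950; Quinlan: $5,100; Ibarra: $25,450; Becker: $23,450; Chaudhri: $5,300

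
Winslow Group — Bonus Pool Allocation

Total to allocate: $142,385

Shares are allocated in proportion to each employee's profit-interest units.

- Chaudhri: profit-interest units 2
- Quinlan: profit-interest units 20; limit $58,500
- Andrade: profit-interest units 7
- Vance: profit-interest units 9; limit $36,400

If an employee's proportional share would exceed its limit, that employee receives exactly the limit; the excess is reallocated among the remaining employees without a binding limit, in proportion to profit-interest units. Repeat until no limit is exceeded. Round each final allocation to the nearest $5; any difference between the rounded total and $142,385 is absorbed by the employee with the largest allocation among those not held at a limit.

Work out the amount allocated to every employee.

Chaudhri: $10,550 | Quinlan: $58,500 | Andrade: $36,935 | Vance: $36,400

Combined profit-interest units = 38.
Unconstrained shares: Chaudhri 7,493.95; Quinlan 74,939.47; Andrade 26,228.82; Vance 33,722.76.
Capped: Quinlan ($58,500); balance $83,885 reallocated over remaining profit-interest units 18.
Capped: Vance ($36,400); balance $47,485 reallocated over remaining profit-interest units 9.
Shares after redistribution: Chaudhri 10,552.22 → $10,550; Andrade 36,932.78 → $36,935.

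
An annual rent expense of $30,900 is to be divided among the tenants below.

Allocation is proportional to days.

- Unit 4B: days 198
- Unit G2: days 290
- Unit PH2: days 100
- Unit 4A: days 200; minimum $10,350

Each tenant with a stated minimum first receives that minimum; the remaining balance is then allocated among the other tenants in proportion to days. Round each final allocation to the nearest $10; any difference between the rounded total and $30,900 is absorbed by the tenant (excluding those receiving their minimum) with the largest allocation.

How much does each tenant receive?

Guaranteed amounts: Unit 4A $10,350. Remaining pool $20,550.
Remaining pool split over remaining days 588: Unit 4B 6,919.90 → $6,920; Unit G2 10,135.20 → $10,140; Unit PH2 3,494.90 → $3,490.

Unit 4B: $6,920 · Unit G2: $10,140 · Unit PH2: $3,490 · Unit 4A: $10,350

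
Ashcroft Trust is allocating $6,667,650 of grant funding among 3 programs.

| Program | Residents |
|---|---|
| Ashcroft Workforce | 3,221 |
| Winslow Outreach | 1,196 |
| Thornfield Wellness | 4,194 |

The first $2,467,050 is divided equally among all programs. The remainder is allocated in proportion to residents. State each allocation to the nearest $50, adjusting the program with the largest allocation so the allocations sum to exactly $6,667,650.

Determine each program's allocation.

$2,467,050 shared equally gives $822,350 per program.
Remainder $4,200,600 by residents (total 8,611): Ashcroft Workforce 1,571,261.48 → $1,571,250; Winslow Outreach 583,430.22 → $583,450; Thornfield Wellness 2,045,908.30 → $2,045,900.
Totals: Ashcroft Workforce $822,350 + $1,571,250 = $2,393,600; Winslow Outreach $822,350 + $583,450 = $1,405,800; Thornfield Wellness $822,350 + $2,045,900 = $2,868,250.

Ashcroft Workforce: $2,393,600; Winslow Outreach: $1,405,800; Thornfield Wellness: $2,868,250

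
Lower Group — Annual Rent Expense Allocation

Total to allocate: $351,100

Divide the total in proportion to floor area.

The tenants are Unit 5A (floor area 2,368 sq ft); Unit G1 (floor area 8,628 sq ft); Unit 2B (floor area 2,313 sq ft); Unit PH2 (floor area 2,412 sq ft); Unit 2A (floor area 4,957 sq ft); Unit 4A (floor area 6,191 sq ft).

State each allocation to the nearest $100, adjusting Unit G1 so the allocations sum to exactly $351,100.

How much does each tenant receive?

Unit 5A: $30,900 · Unit G1: $112,800 · Unit 2B: $30,200 · Unit PH2: $31,500 · Unit 2A: $64,800 · Unit 4A: $80,900

Combined floor area = 26,869.
Raw shares: Unit 5A 2,368/26,869 × $351,100 = 30,942.90; Unit G1 8,628/26,869 × $351,100 = 112,742.97; Unit 2B 2,313/26,869 × $351,100 = 30,224.21; Unit PH2 2,412/26,869 × $351,100 = 31,517.85; Unit 2A 4,957/26,869 × $351,100 = 64,773.63; Unit 4A 6,191/26,869 × $351,100 = 80,898.44.
At nearest $100: Unit 5A $30,900; Unit G1 $112,700; Unit 2B $30,200; Unit PH2 $31,500; Unit 2A $64,800; Unit 4A $80,900. Sum = $351,000.
Difference $351,100 − $351,000 = +$100 applied to Unit G1: Unit G1 becomes $112,800.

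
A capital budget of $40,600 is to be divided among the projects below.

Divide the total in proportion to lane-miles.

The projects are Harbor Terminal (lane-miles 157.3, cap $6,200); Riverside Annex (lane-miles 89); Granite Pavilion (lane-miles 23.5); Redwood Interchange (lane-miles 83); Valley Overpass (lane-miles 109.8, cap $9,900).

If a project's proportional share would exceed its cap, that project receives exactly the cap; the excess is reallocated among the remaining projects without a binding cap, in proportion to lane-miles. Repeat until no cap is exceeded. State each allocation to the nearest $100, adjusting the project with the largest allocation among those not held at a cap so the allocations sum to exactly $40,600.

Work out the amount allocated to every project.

Harbor Terminal: $6,200; Riverside Annex: $11,200; Granite Pavilion: $2,900; Redwood Interchange: $10,400; Valley Overpass: $9,900

Sum of lane-miles: 462.6.
Unconstrained shares: Harbor Terminal 13,805.40; Riverside Annex 7,811.07; Granite Pavilion 2,062.47; Redwood Interchange 7,284.48; Valley Overpass 9,636.58.
Cap binds for Harbor Terminal ($6,200); remaining pool $34,400 reallocated over remaining lane-miles 305.3.
Cap binds for Valley Overpass ($9,900); remaining pool $24,500 reallocated over remaining lane-miles 195.5.
Redistributed shares: Riverside Annex 11,153.45 → $11,200; Granite Pavilion 2,945.01 → $2,900; Redwood Interchange 10,401.53 → $10,400.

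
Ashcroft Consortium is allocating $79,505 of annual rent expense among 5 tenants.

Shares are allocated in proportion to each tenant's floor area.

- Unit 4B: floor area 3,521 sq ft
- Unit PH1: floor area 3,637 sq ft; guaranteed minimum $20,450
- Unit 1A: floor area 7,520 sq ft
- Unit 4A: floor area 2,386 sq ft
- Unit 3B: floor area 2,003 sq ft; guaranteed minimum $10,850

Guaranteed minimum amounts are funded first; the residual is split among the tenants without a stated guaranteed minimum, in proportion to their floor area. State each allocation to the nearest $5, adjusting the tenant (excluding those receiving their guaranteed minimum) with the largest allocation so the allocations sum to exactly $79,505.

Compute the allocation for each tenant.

Minimums first: Unit PH1 $20,450; Unit 3B $10,850. Balance $48,205.
Balance split over remaining floor area 13,427: Unit 4B 12,640.93 → $12,640; Unit 1A 26,997.96 → $27,000; Unit 4A 8,566.11 → $8,565.

Unit 4B: $12,640 · Unit PH1: $20,450 · Unit 1A: $27,000 · Unit 4A: $8,565 · Unit 3B: $10,850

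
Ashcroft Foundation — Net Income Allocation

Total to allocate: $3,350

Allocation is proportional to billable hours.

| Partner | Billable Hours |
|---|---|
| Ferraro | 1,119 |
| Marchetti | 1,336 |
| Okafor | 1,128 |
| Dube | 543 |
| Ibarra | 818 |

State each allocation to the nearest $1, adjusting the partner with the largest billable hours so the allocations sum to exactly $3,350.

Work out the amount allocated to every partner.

Ferraro: $758; Marchetti: $906; Okafor: $764; Dube: $368; Ibarra: $554

Total billable hours = 4,944.
Unrounded shares: Ferraro 1,119/4,944 × $3,350 = 758.22; Marchetti 1,336/4,944 × $3,350 = 905.26; Okafor 1,128/4,944 × $3,350 = 764.32; Dube 543/4,944 × $3,350 = 367.93; Ibarra 818/4,944 × $3,350 = 554.27.
At nearest $1: Ferraro $758; Marchetti $905; Okafor $764; Dube $368; Ibarra $554. Sum = $3,349.
Difference $3,350 − $3,349 = +$1 applied to largest billable hours (Marchetti): Marchetti becomes $906.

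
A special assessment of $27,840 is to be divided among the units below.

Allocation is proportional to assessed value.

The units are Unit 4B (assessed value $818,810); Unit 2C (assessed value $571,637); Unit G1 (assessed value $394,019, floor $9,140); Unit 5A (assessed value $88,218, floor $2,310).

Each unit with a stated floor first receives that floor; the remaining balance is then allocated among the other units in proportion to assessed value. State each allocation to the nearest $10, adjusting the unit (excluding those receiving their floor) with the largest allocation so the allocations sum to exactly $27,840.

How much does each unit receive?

Fund the minimums — Unit G1 $9,140; Unit 5A $2,310. Balance $16,390.
Balance split over remaining assessed value 1,390,447: Unit 4B 9,651.79 → $9,650; Unit 2C 6,738.21 → $6,740.

Unit 4B: $9,650; Unit 2C: $6,740; Unit G1: $9,140; Unit 5A: $2,310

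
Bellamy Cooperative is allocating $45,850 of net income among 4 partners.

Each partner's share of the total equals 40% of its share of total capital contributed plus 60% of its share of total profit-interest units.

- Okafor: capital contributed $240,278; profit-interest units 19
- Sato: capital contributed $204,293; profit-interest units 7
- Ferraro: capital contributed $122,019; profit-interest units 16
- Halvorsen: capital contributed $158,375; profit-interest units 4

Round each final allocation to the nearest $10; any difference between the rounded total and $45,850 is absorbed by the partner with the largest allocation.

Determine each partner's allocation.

Totals — capital contributed 724,965, profit-interest units 46.
Combined weights (40% capital contributed + 60% profit-interest units): Okafor 0.3804; Sato 0.2040; Ferraro 0.2760; Halvorsen 0.1396.
Raw shares: Okafor 17,441.32; Sato 9,354.46; Ferraro 12,655.50; Halvorsen 6,398.71.
Rounded to nearest $10: Okafor $17,440; Sato $9,350; Ferraro $12,660; Halvorsen $6,400. Sum = $45,850.
Sum already equals the total — no adjustment.

Okafor: $17,440; Sato: $9,350; Ferraro: $12,660; Halvorsen: $6,400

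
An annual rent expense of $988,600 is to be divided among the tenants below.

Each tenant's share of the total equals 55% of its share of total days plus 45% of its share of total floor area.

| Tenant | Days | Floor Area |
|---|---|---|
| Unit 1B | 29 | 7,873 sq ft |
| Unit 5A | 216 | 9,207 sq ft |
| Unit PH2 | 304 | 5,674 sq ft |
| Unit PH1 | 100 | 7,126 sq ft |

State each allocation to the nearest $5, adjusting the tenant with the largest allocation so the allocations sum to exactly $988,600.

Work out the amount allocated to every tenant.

Totals — days 649, floor area 29,880.
Blended shares (55% days + 45% floor area): Unit 1B 0.1431; Unit 5A 0.3217; Unit PH2 0.3431; Unit PH1 0.1921.
Unrounded shares: Unit 1B 141,513.69; Unit 5A 318,042.99; Unit PH2 339,167.83; Unit PH1 189,875.50.
Rounded to nearest $5: Unit 1B $141,515; Unit 5A $318,045; Unit PH2 $339,170; Unit PH1 $189,875. Sum = $988,605.
Difference $988,600 − $988,605 = −$5 applied to largest allocation (Unit PH2): Unit PH2 becomes $339,165.

Unit 1B: $141,515 · Unit 5A: $318,045 · Unit PH2: $339,165 · Unit PH1: $189,875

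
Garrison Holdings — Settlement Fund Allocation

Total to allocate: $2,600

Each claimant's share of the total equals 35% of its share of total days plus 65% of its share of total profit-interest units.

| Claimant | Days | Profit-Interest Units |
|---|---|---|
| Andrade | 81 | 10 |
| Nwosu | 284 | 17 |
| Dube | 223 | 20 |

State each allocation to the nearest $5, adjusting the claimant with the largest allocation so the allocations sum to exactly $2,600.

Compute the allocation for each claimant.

Andrade: $485; Nwosu: $1,050; Dube: $1,065

Days total 588; profit-interest units total 47.
Combined weights (35% days + 65% profit-interest units): Andrade 0.1865; Nwosu 0.4042; Dube 0.4093.
Proportional shares: Andrade 484.93; Nwosu 1,050.80; Dube 1,064.27.
Rounded to nearest $5: Andrade $485; Nwosu $1,050; Dube $1,065. Sum = $2,600.
Rounded total matches; no reconciliation needed.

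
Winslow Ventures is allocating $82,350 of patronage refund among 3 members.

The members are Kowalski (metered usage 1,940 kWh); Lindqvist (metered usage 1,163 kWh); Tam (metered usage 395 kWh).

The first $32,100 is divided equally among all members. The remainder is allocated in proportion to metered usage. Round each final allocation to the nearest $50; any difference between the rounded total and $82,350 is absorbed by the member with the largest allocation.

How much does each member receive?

$32,100 shared equally gives $10,700 per member.
Remainder $50,250 by metered usage (total 3,498): Kowalski 27,868.78 → $27,850; Lindqvist 16,706.90 → $16,700; Tam 5,674.31 → $5,650.
Rounding difference +$50 on remainder applied to Kowalski.
Totals: Kowalski $10,700 + $27,900 = $38,600; Lindqvist $10,700 + $16,700 = $27,400; Tam $10,700 + $5,650 = $16,350.

Kowalski: $38,600; Lindqvist: $27,400; Tam: $16,350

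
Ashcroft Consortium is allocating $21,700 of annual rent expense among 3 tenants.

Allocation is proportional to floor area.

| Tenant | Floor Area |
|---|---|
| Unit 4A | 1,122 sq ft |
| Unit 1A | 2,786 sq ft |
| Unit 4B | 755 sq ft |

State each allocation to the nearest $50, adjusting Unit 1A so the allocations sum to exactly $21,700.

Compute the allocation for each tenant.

Unit 4A: $5,200 · Unit 1A: $13,000 · Unit 4B: $3,500

Combined floor area = 4,663.
Proportional shares: Unit 4A 1,122/4,663 × $21,700 = 5,221.40; Unit 1A 2,786/4,663 × $21,700 = 12,965.09; Unit 4B 755/4,663 × $21,700 = 3,513.51.
Rounded to nearest $50: Unit 4A $5,200; Unit 1A $12,950; Unit 4B $3,500. Sum = $21,650.
Difference $21,700 − $21,650 = +$50 applied to Unit 1A: Unit 1A becomes $13,000.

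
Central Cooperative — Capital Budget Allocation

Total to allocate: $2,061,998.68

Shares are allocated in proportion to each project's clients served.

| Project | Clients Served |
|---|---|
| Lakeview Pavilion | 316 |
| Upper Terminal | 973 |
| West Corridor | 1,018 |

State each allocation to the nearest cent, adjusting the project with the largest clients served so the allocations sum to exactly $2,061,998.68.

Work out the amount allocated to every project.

Total clients served = 316 + 973 + 1,018 = 2,307.
Unrounded shares: Lakeview Pavilion 282,441.0849; Upper Terminal 869,668.2773; West Corridor 909,889.3178.
Rounded to nearest cent: Lakeview Pavilion $282,441.08; Upper Terminal $869,668.28; West Corridor $909,889.32. Sum = $2,061,998.68.
Sum already equals the total — no adjustment.

Lakeview Pavilion: $282,441.08 | Upper Terminal: $869,668.28 | West Corridor: $909,889.32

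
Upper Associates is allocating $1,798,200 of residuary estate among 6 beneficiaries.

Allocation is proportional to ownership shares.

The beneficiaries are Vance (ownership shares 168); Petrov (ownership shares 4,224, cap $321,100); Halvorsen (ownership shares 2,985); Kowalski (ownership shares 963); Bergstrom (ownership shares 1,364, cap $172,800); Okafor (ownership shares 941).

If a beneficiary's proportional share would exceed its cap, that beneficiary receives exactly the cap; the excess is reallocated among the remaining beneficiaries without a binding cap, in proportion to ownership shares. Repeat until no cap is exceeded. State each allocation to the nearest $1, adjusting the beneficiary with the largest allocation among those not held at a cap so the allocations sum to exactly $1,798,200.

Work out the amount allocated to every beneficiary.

Combined ownership shares = 10,645.
Unconstrained shares: Vance 28,379.30; Petrov 713,536.57; Halvorsen 504,239.27; Kowalski 162,674.18; Bergstrom 230,412.85; Okafor 158,957.84.
Cap binds for Petrov ($321,100), Bergstrom ($172,800); residual $1,304,300 reallocated over remaining ownership shares 5,057.
Remaining shares: Vance 43,330.51 → $43,331; Halvorsen 769,890.35 → $769,890; Kowalski 248,376.69 → $248,377; Okafor 242,702.45 → $242,702.

Vance: $43,331 | Petrov: $321,100 | Halvorsen: $769,890 | Kowalski: $248,377 | Bergstrom: $172,800 | Okafor: $242,702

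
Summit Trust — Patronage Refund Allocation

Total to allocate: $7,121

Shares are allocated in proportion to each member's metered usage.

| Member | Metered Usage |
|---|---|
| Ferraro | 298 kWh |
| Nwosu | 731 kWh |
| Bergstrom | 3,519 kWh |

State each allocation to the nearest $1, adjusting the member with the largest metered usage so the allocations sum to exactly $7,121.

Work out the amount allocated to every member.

Ferraro: $467 | Nwosu: $1,145 | Bergstrom: $5,509

Total metered usage = 4,548.
Raw shares: Ferraro 298/4,548 × $7,121 = 466.59; Nwosu 731/4,548 × $7,121 = 1,144.56; Bergstrom 3,519/4,548 × $7,121 = 5,509.85.
At nearest $1: Ferraro $467; Nwosu $1,145; Bergstrom $5,510. Sum = $7,122.
Difference $7,121 − $7,122 = −$1 applied to largest metered usage (Bergstrom): Bergstrom becomes $5,509.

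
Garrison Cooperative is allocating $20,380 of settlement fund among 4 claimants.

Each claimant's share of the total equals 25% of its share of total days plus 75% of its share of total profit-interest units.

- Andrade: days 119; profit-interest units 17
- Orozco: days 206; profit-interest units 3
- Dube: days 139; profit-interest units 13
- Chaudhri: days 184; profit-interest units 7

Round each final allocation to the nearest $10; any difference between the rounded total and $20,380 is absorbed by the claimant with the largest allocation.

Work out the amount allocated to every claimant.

Days total 648; profit-interest units total 40.
Composite weights (25% days + 75% profit-interest units): Andrade 0.3647; Orozco 0.1357; Dube 0.2974; Chaudhri 0.2022.
Pro-rata amounts: Andrade 7,431.78; Orozco 2,766.08; Dube 6,060.53; Chaudhri 4,121.60.
At nearest $10: Andrade $7,430; Orozco $2,770; Dube $6,060; Chaudhri $4,120. Sum = $20,380.
Sum already equals the total — no adjustment.

Andrade: $7,430; Orozco: $2,770; Dube: $6,060; Chaudhri: $4,120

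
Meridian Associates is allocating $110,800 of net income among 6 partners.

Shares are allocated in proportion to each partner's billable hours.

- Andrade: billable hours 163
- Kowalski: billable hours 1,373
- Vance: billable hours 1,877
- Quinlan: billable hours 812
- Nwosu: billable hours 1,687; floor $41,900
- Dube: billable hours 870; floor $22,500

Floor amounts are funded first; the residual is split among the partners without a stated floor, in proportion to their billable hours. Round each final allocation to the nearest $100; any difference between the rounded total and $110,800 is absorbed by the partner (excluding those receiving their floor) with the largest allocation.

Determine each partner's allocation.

Andrade: $1,800; Kowalski: $15,100; Vance: $20,600; Quinlan: $8,900; Nwosu: $41,900; Dube: $22,500

Fund the minimums — Nwosu $41,900; Dube $22,500. Residual $46,400.
Residual split over remaining billable hours 4,225: Andrade 1,790.11 → $1,800; Kowalski 15,078.63 → $15,100; Vance 20,613.68 → $20,600; Quinlan 8,917.59 → $8,900.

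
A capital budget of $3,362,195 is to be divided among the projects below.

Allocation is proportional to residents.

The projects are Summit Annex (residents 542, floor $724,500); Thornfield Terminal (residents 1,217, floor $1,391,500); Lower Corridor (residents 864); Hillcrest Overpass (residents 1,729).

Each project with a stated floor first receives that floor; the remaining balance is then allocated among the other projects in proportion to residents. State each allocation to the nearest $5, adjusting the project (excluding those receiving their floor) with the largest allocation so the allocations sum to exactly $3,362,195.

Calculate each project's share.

Summit Annex: $724,500 | Thornfield Terminal: $1,391,500 | Lower Corridor: $415,240 | Hillcrest Overpass: $830,955

Fund the minimums — Summit Annex $724,500; Thornfield Terminal $1,391,500. Remaining pool $1,246,195.
Remaining pool split over remaining residents 2,593: Lower Corridor 415,238.13 → $415,240; Hillcrest Overpass 830,956.87 → $830,955.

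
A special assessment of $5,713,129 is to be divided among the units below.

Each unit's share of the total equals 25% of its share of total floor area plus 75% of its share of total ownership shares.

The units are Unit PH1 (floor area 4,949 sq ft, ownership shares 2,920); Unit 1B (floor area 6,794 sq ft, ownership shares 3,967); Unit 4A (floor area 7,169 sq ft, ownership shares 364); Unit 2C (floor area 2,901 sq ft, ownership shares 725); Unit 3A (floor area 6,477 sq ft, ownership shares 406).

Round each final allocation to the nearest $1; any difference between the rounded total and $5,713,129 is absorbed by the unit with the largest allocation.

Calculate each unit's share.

Unit PH1: $1,742,554 · Unit 1B: $2,370,925 · Unit 4A: $548,018 · Unit 2C: $517,081 · Unit 3A: $534,551

Totals — floor area 28,290, ownership shares 8,382.
Composite weights (25% floor area + 75% ownership shares): Unit PH1 0.3050; Unit 1B 0.4150; Unit 4A 0.0959; Unit 2C 0.0905; Unit 3A 0.0936.
Unrounded shares: Unit PH1 1,742,554.02; Unit 1B 2,370,925.30; Unit 4A 548,018.00; Unit 2C 517,080.56; Unit 3A 534,551.12.
At nearest $1: Unit PH1 $1,742,554; Unit 1B $2,370,925; Unit 4A $548,018; Unit 2C $517,081; Unit 3A $534,551. Sum = $5,713,129.
Sum already equals the total — no adjustment.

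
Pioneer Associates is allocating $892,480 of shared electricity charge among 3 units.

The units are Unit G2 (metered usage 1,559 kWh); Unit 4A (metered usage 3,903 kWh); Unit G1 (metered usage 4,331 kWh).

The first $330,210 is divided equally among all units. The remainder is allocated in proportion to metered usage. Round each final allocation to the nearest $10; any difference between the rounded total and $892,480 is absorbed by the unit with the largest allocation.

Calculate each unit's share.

Unit G2: $199,580; Unit 4A: $334,160; Unit G1: $358,740

$330,210 shared equally gives $110,070 per unit.
Remainder $562,270 by metered usage (total 9,793): Unit G2 89,510.77 → $89,510; Unit 4A 224,092.70 → $224,090; Unit G1 248,666.53 → $248,670.
Totals: Unit G2 $110,070 + $89,510 = $199,580; Unit 4A $110,070 + $224,090 = $334,160; Unit G1 $110,070 + $248,670 = $358,740.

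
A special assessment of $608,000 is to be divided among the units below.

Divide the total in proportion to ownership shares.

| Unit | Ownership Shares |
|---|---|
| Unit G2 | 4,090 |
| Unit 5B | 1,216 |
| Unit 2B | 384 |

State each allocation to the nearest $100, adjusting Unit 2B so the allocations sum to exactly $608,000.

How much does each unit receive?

Unit G2: $437,000 · Unit 5B: $129,900 · Unit 2B: $41,100

Sum of ownership shares: 5,690.
Pro-rata amounts: Unit G2 4,090/5,690 × $608,000 = 437,033.39; Unit 5B 1,216/5,690 × $608,000 = 129,934.62; Unit 2B 384/5,690 × $608,000 = 41,031.99.
At nearest $100: Unit G2 $437,000; Unit 5B $129,900; Unit 2B $41,000. Sum = $607,900.
Difference $608,000 − $607,900 = +$100 applied to Unit 2B: Unit 2B becomes $41,100.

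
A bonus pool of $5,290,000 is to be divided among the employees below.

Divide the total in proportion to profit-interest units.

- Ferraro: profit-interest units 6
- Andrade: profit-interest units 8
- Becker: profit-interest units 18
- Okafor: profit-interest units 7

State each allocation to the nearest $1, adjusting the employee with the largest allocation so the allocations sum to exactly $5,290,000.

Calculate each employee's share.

Ferraro: $813,846 · Andrade: $1,085,128 · Becker: $2,441,539 · Okafor: $949,487

Total profit-interest units = 39.
Unrounded shares: Ferraro 6/39 × $5,290,000 = 813,846.15; Andrade 8/39 × $5,290,000 = 1,085,128.21; Becker 18/39 × $5,290,000 = 2,441,538.46; Okafor 7/39 × $5,290,000 = 949,487.18.
Rounded to nearest $1: Ferraro $813,846; Andrade $1,085,128; Becker $2,441,538; Okafor $949,487. Sum = $5,289,999.
Difference $5,290,000 − $5,289,999 = +$1 applied to largest allocation (Becker): Becker becomes $2,441,539.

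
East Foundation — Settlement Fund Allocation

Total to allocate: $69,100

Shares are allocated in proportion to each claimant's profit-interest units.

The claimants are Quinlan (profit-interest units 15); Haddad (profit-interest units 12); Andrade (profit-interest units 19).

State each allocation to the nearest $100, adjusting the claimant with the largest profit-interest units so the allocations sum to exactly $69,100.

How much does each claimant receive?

Combined profit-interest units = 46.
Proportional shares: Quinlan 15/46 × $69,100 = 22,532.61; Haddad 12/46 × $69,100 = 18,026.09; Andrade 19/46 × $69,100 = 28,541.30.
At nearest $100: Quinlan $22,500; Haddad $18,000; Andrade $28,500. Sum = $69,000.
Difference $69,100 − $69,000 = +$100 applied to largest profit-interest units (Andrade): Andrade becomes $28,600.

Quinlan: $22,500 · Haddad: $18,000 · Andrade: $28,600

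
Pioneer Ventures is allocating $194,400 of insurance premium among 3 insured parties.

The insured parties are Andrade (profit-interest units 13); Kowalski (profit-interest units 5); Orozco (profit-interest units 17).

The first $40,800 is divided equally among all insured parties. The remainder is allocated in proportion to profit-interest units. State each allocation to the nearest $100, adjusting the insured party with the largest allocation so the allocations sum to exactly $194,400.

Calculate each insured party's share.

$40,800 shared equally gives $13,600 per insured party.
Remainder $153,600 by profit-interest units (total 35): Andrade 57,051.43 → $57,100; Kowalski 21,942.86 → $21,900; Orozco 74,605.71 → $74,600.
Totals: Andrade $13,600 + $57,100 = $70,700; Kowalski $13,600 + $21,900 = $35,500; Orozco $13,600 + $74,600 = $88,200.

Andrade: $70,700 | Kowalski: $35,500 | Orozco: $88,200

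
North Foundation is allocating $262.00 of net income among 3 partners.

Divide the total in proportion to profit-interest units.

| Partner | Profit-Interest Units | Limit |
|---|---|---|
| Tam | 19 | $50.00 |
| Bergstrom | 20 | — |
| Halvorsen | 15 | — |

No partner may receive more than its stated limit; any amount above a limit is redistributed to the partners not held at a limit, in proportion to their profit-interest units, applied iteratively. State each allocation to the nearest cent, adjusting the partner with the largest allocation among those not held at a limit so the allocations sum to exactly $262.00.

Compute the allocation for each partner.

Tam: $50.00 | Bergstrom: $121.14 | Halvorsen: $90.86

Sum of profit-interest units: 54.
Proportional shares (ignoring caps): Tam 92.1852; Bergstrom 97.0370; Halvorsen 72.7778.
Held at cap: Tam ($50.00); balance $212.00 reallocated over remaining profit-interest units 35.
Shares after redistribution: Bergstrom 121.1429 → $121.14; Halvorsen 90.8571 → $90.86.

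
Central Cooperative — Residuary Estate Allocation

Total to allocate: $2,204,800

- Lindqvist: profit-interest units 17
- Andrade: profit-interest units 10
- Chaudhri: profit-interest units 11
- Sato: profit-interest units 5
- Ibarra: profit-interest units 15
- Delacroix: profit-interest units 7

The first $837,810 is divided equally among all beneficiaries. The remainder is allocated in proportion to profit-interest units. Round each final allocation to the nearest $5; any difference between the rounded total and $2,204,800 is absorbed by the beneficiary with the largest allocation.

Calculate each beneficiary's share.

Lindqvist: $497,155 | Andrade: $349,940 | Chaudhri: $370,970 | Sato: $244,790 | Ibarra: $455,095 | Delacroix: $286,850

Equal tier: $837,810 ÷ 6 = $139,635 apiece.
Remainder $1,366,990 by profit-interest units (total 65): Lindqvist 357,520.46 → $357,520; Andrade 210,306.15 → $210,305; Chaudhri 231,336.77 → $231,335; Sato 105,153.08 → $105,155; Ibarra 315,459.23 → $315,460; Delacroix 147,214.31 → $147,215.
Totals: Lindqvist $139,635 + $357,520 = $497,155; Andrade $139,635 + $210,305 = $349,940; Chaudhri $139,635 + $231,335 = $370,970; Sato $139,635 + $105,155 = $244,790; Ibarra $139,635 + $315,460 = $455,095; Delacroix $139,635 + $147,215 = $286,850.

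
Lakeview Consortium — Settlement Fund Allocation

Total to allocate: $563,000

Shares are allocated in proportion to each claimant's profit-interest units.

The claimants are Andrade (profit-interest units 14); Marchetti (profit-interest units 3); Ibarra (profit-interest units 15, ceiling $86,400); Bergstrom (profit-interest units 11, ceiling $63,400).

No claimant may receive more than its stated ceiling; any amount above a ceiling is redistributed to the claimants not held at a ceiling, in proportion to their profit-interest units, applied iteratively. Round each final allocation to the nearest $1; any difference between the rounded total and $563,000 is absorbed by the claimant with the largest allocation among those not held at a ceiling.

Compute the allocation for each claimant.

Andrade: $340,282 | Marchetti: $72,918 | Ibarra: $86,400 | Bergstrom: $63,400

Total profit-interest units = 43.
Proportional shares (ignoring caps): Andrade 183,302.33; Marchetti 39,279.07; Ibarra 196,395.35; Bergstrom 144,023.26.
Cap binds for Ibarra ($86,400), Bergstrom ($63,400); remaining pool $413,200 reallocated over remaining profit-interest units 17.
Remaining shares: Andrade 340,282.35 → $340,282; Marchetti 72,917.65 → $72,918.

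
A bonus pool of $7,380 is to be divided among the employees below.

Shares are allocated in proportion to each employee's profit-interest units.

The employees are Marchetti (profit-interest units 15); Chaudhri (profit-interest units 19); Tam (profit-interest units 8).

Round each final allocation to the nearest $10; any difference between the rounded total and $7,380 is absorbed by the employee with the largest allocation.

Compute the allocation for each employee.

Marchetti: $2,640; Chaudhri: $3,330; Tam: $1,410

Sum of profit-interest units: 42.
Unrounded shares: Marchetti 15/42 × $7,380 = 2,635.71; Chaudhri 19/42 × $7,380 = 3,338.57; Tam 8/42 × $7,380 = 1,405.71.
Rounded to nearest $10: Marchetti $2,640; Chaudhri $3,340; Tam $1,410. Sum = $7,390.
Difference $7,380 − $7,390 = −$10 applied to largest allocation (Chaudhri): Chaudhri becomes $3,330.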